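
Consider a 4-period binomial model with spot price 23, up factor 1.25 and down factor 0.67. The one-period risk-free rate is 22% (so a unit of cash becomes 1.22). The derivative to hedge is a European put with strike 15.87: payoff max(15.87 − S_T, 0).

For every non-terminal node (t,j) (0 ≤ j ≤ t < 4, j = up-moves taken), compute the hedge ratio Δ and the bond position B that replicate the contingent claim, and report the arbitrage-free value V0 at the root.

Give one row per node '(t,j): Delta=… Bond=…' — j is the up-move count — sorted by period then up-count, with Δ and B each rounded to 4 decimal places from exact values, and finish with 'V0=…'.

No-arbitrage ⇒ martingale measure with p* = (R−d)/(u−d) = 0.9483.
At expiry t=4: V(4,0)=11.2352, V(4,1)=7.2231, V(4,2)=0.0000, V(4,3)=0.0000, V(4,4)=0.0000
(3,0): S=6.9175. Δ = (V_up−V_dn)/(S_up−S_dn) = (7.2231−11.2352)/(8.6469−4.6348) = -1.0000. V = [p*·7.2231 + (1−p*)·11.2352]/1.22 = 6.0906. B = V − Δ·S = 13.0082.
(3,1): S=12.9059. Δ = (V_up−V_dn)/(S_up−S_dn) = (0.0000−7.2231)/(16.1323−8.6469) = -0.9650. V = [p*·0.0000 + (1−p*)·7.2231]/1.22 = 0.3062. B = V − Δ·S = 12.7598.
(3,2): S=24.0781. Δ = (V_up−V_dn)/(S_up−S_dn) = (0.0000−0.0000)/(30.0977−16.1323) = 0.0000. V = [p*·0.0000 + (1−p*)·0.0000]/1.22 = 0.0000. B = V − Δ·S = 0.0000.
(3,3): S=44.9219. Δ = (V_up−V_dn)/(S_up−S_dn) = (0.0000−0.0000)/(56.1523−30.0977) = 0.0000. V = [p*·0.0000 + (1−p*)·0.0000]/1.22 = 0.0000. B = V − Δ·S = 0.0000.
(2,0): S=10.3247. Δ = (V_up−V_dn)/(S_up−S_dn) = (0.3062−6.0906)/(12.9059−6.9175) = -0.9659. V = [p*·0.3062 + (1−p*)·6.0906]/1.22 = 0.4963. B = V − Δ·S = 10.4694.
(2,1): S=19.2625. Δ = (V_up−V_dn)/(S_up−S_dn) = (0.0000−0.3062)/(24.0781−12.9059) = -0.0274. V = [p*·0.0000 + (1−p*)·0.3062]/1.22 = 0.0130. B = V − Δ·S = 0.5410.
(2,2): S=35.9375. Δ = (V_up−V_dn)/(S_up−S_dn) = (0.0000−0.0000)/(44.9219−24.0781) = 0.0000. V = [p*·0.0000 + (1−p*)·0.0000]/1.22 = 0.0000. B = V − Δ·S = 0.0000.
(1,0): S=15.4100. Δ = (V_up−V_dn)/(S_up−S_dn) = (0.0130−0.4963)/(19.2625−10.3247) = -0.0541. V = [p*·0.0130 + (1−p*)·0.4963]/1.22 = 0.0311. B = V − Δ·S = 0.8644.
(1,1): S=28.7500. Δ = (V_up−V_dn)/(S_up−S_dn) = (0.0000−0.0130)/(35.9375−19.2625) = -0.0008. V = [p*·0.0000 + (1−p*)·0.0130]/1.22 = 0.0006. B = V − Δ·S = 0.0229.
(0,0): S=23.0000. Δ = (V_up−V_dn)/(S_up−S_dn) = (0.0006−0.0311)/(28.7500−15.4100) = -0.0023. V = [p*·0.0006 + (1−p*)·0.0311]/1.22 = 0.0017. B = V − Δ·S = 0.0545.
Check: Δ(0,0)·S0 + B(0,0) = 0.0017 = V0.

(0,0): Delta=-0.0023 Bond=0.0545
(1,0): Delta=-0.0541 Bond=0.8644
(1,1): Delta=-0.0008 Bond=0.0229
(2,0): Delta=-0.9659 Bond=10.4694
(2,1): Delta=-0.0274 Bond=0.5410
(2,2): Delta=0.0000 Bond=0.0000
(3,0): Delta=-1.0000 Bond=13.0082
(3,1): Delta=-0.9650 Bond=12.7598
(3,2): Delta=0.0000 Bond=0.0000
(3,3): Delta=0.0000 Bond=0.0000
V0=0.0017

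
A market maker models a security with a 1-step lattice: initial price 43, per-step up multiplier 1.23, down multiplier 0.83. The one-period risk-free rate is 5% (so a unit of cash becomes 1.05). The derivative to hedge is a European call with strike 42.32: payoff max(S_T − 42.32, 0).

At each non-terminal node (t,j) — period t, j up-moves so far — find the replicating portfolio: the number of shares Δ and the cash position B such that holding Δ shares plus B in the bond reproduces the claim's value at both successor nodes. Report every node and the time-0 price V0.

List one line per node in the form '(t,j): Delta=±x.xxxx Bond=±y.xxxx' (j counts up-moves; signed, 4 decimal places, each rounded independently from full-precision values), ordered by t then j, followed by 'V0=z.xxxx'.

(0,0): Delta=0.6145 Bond=-20.8883
V0=5.5367

The replicating-portfolio and risk-neutral prices coincide; use p* = (1.05−0.83)/(1.23−0.83) = 0.5500 for the latter.
Terminal values V(1,·): V(1,0)=0.0000, V(1,1)=10.5700
Node (0,0) S=43.0000: V=(p*·10.5700+(1−p*)·0.0000)/1.05=5.5367; Δ=(10.5700−0.0000)/(52.8900−35.6900)=0.6145; B=V−Δ·S=-20.8883
Self-financing check: at every node Δ·S+B equals the discounted successor values.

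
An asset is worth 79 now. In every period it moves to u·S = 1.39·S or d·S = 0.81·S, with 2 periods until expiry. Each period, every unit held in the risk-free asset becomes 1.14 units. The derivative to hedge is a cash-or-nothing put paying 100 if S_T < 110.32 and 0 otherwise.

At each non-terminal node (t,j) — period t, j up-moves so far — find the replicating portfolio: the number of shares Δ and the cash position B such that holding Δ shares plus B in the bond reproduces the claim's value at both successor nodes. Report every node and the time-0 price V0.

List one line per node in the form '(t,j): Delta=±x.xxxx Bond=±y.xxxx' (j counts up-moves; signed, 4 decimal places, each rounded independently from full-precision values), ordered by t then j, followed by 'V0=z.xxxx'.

(0,0): Delta=-1.0892 Bond=138.0879
(1,0): Delta=0.0000 Bond=87.7193
(1,1): Delta=-1.5701 Bond=210.2238
V0=52.0374

Risk-neutral probability p* = (R−d)/(u−d) = (1.14−0.81)/(1.39−0.81) = 0.5690.
Payoff layer (t=2): V(2,0)=100.0000, V(2,1)=100.0000, V(2,2)=0.0000
  t=1,j=0: stock 63.9900 → up 88.9461 (V=100.0000), down 51.8319 (V=100.0000). Price 87.7193; hedge Δ=0.0000, bond B=87.7193.
  t=1,j=1: stock 109.8100 → up 152.6359 (V=0.0000), down 88.9461 (V=100.0000). Price 37.8100; hedge Δ=-1.5701, bond B=210.2238.
  t=0,j=0: stock 79.0000 → up 109.8100 (V=37.8100), down 63.9900 (V=87.7193). Price 52.0374; hedge Δ=-1.0892, bond B=138.0879.
Root portfolio cost Δ·79+B reproduces V0=52.0374.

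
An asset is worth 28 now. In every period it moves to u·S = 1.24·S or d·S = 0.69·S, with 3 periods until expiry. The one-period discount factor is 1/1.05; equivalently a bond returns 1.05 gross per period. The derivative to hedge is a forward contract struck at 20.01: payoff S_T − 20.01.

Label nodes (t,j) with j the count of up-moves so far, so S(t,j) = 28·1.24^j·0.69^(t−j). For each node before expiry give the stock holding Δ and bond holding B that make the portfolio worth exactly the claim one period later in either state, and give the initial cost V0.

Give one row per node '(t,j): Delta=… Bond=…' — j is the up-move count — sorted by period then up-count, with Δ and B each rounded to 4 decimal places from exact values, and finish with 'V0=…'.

Risk-neutral probability p* = (R−d)/(u−d) = (1.05−0.69)/(1.24−0.69) = 0.6545.
At expiry t=3: V(3,0)=-10.8117, V(3,1)=-3.4798, V(3,2)=9.6964, V(3,3)=33.3755
  t=2,j=0: stock 13.3308 → up 16.5302 (V=-3.4798), down 9.1983 (V=-10.8117). Price -5.7263; hedge Δ=1.0000, bond B=-19.0571.
  t=2,j=1: stock 23.9568 → up 29.7064 (V=9.6964), down 16.5302 (V=-3.4798). Price 4.8997; hedge Δ=1.0000, bond B=-19.0571.
  t=2,j=2: stock 43.0528 → up 53.3855 (V=33.3755), down 29.7064 (V=9.6964). Price 23.9957; hedge Δ=1.0000, bond B=-19.0571.
  t=1,j=0: stock 19.3200 → up 23.9568 (V=4.8997), down 13.3308 (V=-5.7263). Price 1.1703; hedge Δ=1.0000, bond B=-18.1497.
  t=1,j=1: stock 34.7200 → up 43.0528 (V=23.9957), down 23.9568 (V=4.8997). Price 16.5703; hedge Δ=1.0000, bond B=-18.1497.
  t=0,j=0: stock 28.0000 → up 34.7200 (V=16.5703), down 19.3200 (V=1.1703). Price 10.7146; hedge Δ=1.0000, bond B=-17.2854.
Each (Δ,B) replicates both successor values, so the strategy is self-financing and V0 is arbitrage-free.

(0,0): Delta=1.0000 Bond=-17.2854
(1,0): Delta=1.0000 Bond=-18.1497
(1,1): Delta=1.0000 Bond=-18.1497
(2,0): Delta=1.0000 Bond=-19.0571
(2,1): Delta=1.0000 Bond=-19.0571
(2,2): Delta=1.0000 Bond=-19.0571
V0=10.7146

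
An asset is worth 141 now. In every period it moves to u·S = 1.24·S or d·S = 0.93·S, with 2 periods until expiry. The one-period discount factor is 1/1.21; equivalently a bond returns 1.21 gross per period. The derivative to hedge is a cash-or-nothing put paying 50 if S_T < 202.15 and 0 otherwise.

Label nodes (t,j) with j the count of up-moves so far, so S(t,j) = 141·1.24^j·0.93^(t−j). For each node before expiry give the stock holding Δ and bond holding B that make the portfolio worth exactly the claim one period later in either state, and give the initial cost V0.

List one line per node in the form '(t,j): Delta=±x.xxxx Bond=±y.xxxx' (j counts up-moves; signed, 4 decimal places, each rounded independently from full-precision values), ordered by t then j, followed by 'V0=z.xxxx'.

(0,0): Delta=-0.8539 Bond=126.6880
(1,0): Delta=0.0000 Bond=41.3223
(1,1): Delta=-0.9225 Bond=165.2893
V0=6.2900

No-arbitrage ⇒ martingale measure with p* = (R−d)/(u−d) = 0.9032.
Payoff layer (t=2): V(2,0)=50.0000, V(2,1)=50.0000, V(2,2)=0.0000
  t=1,j=0: stock 131.1300 → up 162.6012 (V=50.0000), down 121.9509 (V=50.0000). Price 41.3223; hedge Δ=0.0000, bond B=41.3223.
  t=1,j=1: stock 174.8400 → up 216.8016 (V=0.0000), down 162.6012 (V=50.0000). Price 3.9989; hedge Δ=-0.9225, bond B=165.2893.
  t=0,j=0: stock 141.0000 → up 174.8400 (V=3.9989), down 131.1300 (V=41.3223). Price 6.2900; hedge Δ=-0.8539, bond B=126.6880.
The time-0 hedge costs 6.2900, which is the no-arbitrage price.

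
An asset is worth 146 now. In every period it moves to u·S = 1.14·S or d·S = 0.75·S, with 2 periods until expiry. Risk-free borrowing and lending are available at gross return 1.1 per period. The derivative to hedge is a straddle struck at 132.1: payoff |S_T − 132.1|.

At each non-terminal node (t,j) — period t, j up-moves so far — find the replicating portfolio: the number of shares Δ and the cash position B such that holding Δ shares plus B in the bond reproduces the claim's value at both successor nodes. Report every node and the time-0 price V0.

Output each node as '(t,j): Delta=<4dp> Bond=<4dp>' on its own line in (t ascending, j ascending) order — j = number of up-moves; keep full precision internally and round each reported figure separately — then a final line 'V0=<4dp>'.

Under the risk-neutral measure, an up-move has probability p* = (R−d)/(u−d) = 0.8974 and values discount at R = 1.1.
At expiry t=2: V(2,0)=49.9750, V(2,1)=7.2700, V(2,2)=57.6416
  t=1,j=0: stock 109.5000 → up 124.8300 (V=7.2700), down 82.1250 (V=49.9750). Price 10.5909; hedge Δ=-1.0000, bond B=120.0909.
  t=1,j=1: stock 166.4400 → up 189.7416 (V=57.6416), down 124.8300 (V=7.2700). Price 47.7048; hedge Δ=0.7760, bond B=-81.4531.
  t=0,j=0: stock 146.0000 → up 166.4400 (V=47.7048), down 109.5000 (V=10.5909). Price 39.9075; hedge Δ=0.6518, bond B=-55.2563.
Each (Δ,B) replicates both successor values, so the strategy is self-financing and V0 is arbitrage-free.

(0,0): Delta=0.6518 Bond=-55.2563
(1,0): Delta=-1.0000 Bond=120.0909
(1,1): Delta=0.7760 Bond=-81.4531
V0=39.9075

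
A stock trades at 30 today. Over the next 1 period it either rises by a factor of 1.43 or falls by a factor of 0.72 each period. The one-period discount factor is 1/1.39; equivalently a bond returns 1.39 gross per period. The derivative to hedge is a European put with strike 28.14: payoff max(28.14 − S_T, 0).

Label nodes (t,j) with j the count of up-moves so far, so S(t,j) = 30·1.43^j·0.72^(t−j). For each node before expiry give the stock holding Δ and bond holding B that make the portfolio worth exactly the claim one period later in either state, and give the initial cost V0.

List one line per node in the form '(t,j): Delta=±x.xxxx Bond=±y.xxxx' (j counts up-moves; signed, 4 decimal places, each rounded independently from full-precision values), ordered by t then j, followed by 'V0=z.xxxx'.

(0,0): Delta=-0.3070 Bond=9.4763
V0=0.2651

No-arbitrage ⇒ martingale measure with p* = (R−d)/(u−d) = 0.9437.
Terminal values V(1,·): V(1,0)=6.5400, V(1,1)=0.0000
(0,0): S=30.0000. Δ = (V_up−V_dn)/(S_up−S_dn) = (0.0000−6.5400)/(42.9000−21.6000) = -0.3070. V = [p*·0.0000 + (1−p*)·6.5400]/1.39 = 0.2651. B = V − Δ·S = 9.4763.
Each (Δ,B) replicates both successor values, so the strategy is self-financing and V0 is arbitrage-free.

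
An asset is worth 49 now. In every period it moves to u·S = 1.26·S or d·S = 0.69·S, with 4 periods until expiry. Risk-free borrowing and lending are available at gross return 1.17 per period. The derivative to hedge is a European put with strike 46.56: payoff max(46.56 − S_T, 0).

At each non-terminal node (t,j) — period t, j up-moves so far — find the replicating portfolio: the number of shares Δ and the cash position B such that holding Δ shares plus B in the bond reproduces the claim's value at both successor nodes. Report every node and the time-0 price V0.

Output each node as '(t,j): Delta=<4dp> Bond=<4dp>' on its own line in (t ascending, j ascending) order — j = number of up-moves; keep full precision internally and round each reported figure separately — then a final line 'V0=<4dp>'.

Since d<R<u, set p* = (R−d)/(u−d) = 0.8421; price each node as the discounted p*-expectation of its children.
Terminal payoffs: V(4,0)=35.4531, V(4,1)=26.2779, V(4,2)=9.5230, V(4,3)=0.0000, V(4,4)=0.0000
(3,0): S=16.0969. Δ = (V_up−V_dn)/(S_up−S_dn) = (26.2779−35.4531)/(20.2821−11.1069) = -1.0000. V = [p*·26.2779 + (1−p*)·35.4531]/1.17 = 23.6979. B = V − Δ·S = 39.7949.
(3,1): S=29.3944. Δ = (V_up−V_dn)/(S_up−S_dn) = (9.5230−26.2779)/(37.0370−20.2821) = -1.0000. V = [p*·9.5230 + (1−p*)·26.2779]/1.17 = 10.4005. B = V − Δ·S = 39.7949.
(3,2): S=53.6768. Δ = (V_up−V_dn)/(S_up−S_dn) = (0.0000−9.5230)/(67.6327−37.0370) = -0.3113. V = [p*·0.0000 + (1−p*)·9.5230]/1.17 = 1.2852. B = V − Δ·S = 17.9922.
(3,3): S=98.0184. Δ = (V_up−V_dn)/(S_up−S_dn) = (0.0000−0.0000)/(123.5032−67.6327) = 0.0000. V = [p*·0.0000 + (1−p*)·0.0000]/1.17 = 0.0000. B = V − Δ·S = 0.0000.
(2,0): S=23.3289. Δ = (V_up−V_dn)/(S_up−S_dn) = (10.4005−23.6979)/(29.3944−16.0969) = -1.0000. V = [p*·10.4005 + (1−p*)·23.6979]/1.17 = 10.6838. B = V − Δ·S = 34.0127.
(2,1): S=42.6006. Δ = (V_up−V_dn)/(S_up−S_dn) = (1.2852−10.4005)/(53.6768−29.3944) = -0.3754. V = [p*·1.2852 + (1−p*)·10.4005]/1.17 = 2.3286. B = V − Δ·S = 18.3203.
(2,2): S=77.7924. Δ = (V_up−V_dn)/(S_up−S_dn) = (0.0000−1.2852)/(98.0184−53.6768) = -0.0290. V = [p*·0.0000 + (1−p*)·1.2852]/1.17 = 0.1734. B = V − Δ·S = 2.4281.
(1,0): S=33.8100. Δ = (V_up−V_dn)/(S_up−S_dn) = (2.3286−10.6838)/(42.6006−23.3289) = -0.4336. V = [p*·2.3286 + (1−p*)·10.6838]/1.17 = 3.1178. B = V − Δ·S = 17.7761.
(1,1): S=61.7400. Δ = (V_up−V_dn)/(S_up−S_dn) = (0.1734−2.3286)/(77.7924−42.6006) = -0.0612. V = [p*·0.1734 + (1−p*)·2.3286]/1.17 = 0.4391. B = V − Δ·S = 4.2200.
(0,0): S=49.0000. Δ = (V_up−V_dn)/(S_up−S_dn) = (0.4391−3.1178)/(61.7400−33.8100) = -0.0959. V = [p*·0.4391 + (1−p*)·3.1178]/1.17 = 0.7368. B = V − Δ·S = 5.4363.
The time-0 hedge costs 0.7368, which is the no-arbitrage price.

(0,0): Delta=-0.0959 Bond=5.4363
(1,0): Delta=-0.4336 Bond=17.7761
(1,1): Delta=-0.0612 Bond=4.2200
(2,0): Delta=-1.0000 Bond=34.0127
(2,1): Delta=-0.3754 Bond=18.3203
(2,2): Delta=-0.0290 Bond=2.4281
(3,0): Delta=-1.0000 Bond=39.7949
(3,1): Delta=-1.0000 Bond=39.7949
(3,2): Delta=-0.3113 Bond=17.9922
(3,3): Delta=0.0000 Bond=0.0000
V0=0.7368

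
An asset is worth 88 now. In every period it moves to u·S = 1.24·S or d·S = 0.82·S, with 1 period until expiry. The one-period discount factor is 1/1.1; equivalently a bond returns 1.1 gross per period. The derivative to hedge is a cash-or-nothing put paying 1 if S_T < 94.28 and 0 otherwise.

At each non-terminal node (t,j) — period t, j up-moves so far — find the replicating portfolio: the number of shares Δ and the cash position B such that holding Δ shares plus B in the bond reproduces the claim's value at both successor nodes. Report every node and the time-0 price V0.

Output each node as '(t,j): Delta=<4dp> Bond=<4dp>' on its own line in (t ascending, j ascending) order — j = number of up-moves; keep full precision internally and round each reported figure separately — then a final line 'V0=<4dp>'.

(0,0): Delta=-0.0271 Bond=2.6840
V0=0.3030

Since d<R<u, set p* = (R−d)/(u−d) = 0.6667; price each node as the discounted p*-expectation of its children.
At expiry t=1: V(1,0)=1.0000, V(1,1)=0.0000
Node (0,0) S=88.0000: V=(p*·0.0000+(1−p*)·1.0000)/1.1=0.3030; Δ=(0.0000−1.0000)/(109.1200−72.1600)=-0.0271; B=V−Δ·S=2.6840
Check: Δ(0,0)·S0 + B(0,0) = 0.3030 = V0.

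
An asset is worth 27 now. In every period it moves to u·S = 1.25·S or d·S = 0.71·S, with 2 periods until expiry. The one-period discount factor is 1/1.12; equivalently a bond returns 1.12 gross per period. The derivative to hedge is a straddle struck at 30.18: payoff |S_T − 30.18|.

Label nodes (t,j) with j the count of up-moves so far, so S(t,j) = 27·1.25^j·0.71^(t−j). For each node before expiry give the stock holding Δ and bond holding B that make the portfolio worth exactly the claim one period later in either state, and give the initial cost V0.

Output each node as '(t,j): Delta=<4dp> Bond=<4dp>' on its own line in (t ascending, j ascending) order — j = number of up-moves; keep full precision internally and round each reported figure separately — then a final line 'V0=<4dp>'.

Since d<R<u, set p* = (R−d)/(u−d) = 0.7593; price each node as the discounted p*-expectation of its children.
Terminal values V(2,·): V(2,0)=16.5693, V(2,1)=6.2175, V(2,2)=12.0075
Node (1,0) S=19.1700: V=(p*·6.2175+(1−p*)·16.5693)/1.12=7.7764; Δ=(6.2175−16.5693)/(23.9625−13.6107)=-1.0000; B=V−Δ·S=26.9464
Node (1,1) S=33.7500: V=(p*·12.0075+(1−p*)·6.2175)/1.12=9.4764; Δ=(12.0075−6.2175)/(42.1875−23.9625)=0.3177; B=V−Δ·S=-1.2458
Node (0,0) S=27.0000: V=(p*·9.4764+(1−p*)·7.7764)/1.12=8.0957; Δ=(9.4764−7.7764)/(33.7500−19.1700)=0.1166; B=V−Δ·S=4.9475
Check: Δ(0,0)·S0 + B(0,0) = 8.0957 = V0.

(0,0): Delta=0.1166 Bond=4.9475
(1,0): Delta=-1.0000 Bond=26.9464
(1,1): Delta=0.3177 Bond=-1.2458
V0=8.0957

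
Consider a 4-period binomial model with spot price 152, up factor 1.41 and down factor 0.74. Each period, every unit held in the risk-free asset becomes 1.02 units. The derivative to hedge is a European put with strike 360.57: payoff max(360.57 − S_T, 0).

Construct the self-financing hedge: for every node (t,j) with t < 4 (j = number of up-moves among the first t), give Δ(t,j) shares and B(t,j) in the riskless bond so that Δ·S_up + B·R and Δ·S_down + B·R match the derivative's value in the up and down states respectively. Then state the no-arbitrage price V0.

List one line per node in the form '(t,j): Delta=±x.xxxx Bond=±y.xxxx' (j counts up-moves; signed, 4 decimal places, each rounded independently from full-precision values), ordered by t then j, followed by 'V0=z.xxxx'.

(0,0): Delta=-0.8378 Bond=315.2210
(1,0): Delta=-1.0000 Bond=339.7732
(1,1): Delta=-0.7192 Bond=296.1090
(2,0): Delta=-1.0000 Bond=346.5686
(2,1): Delta=-1.0000 Bond=346.5686
(2,2): Delta=-0.5139 Bond=239.9968
(3,0): Delta=-1.0000 Bond=353.5000
(3,1): Delta=-1.0000 Bond=353.5000
(3,2): Delta=-1.0000 Bond=353.5000
(3,3): Delta=-0.1586 Bond=93.3887
V0=187.8801

Since d<R<u, set p* = (R−d)/(u−d) = 0.4179; price each node as the discounted p*-expectation of its children.
Payoff layer (t=4): V(4,0)=314.9904, V(4,1)=273.7224, V(4,2)=195.0901, V(4,3)=45.2637, V(4,4)=0.0000
  t=3,j=0: stock 61.5940 → up 86.8476 (V=273.7224), down 45.5796 (V=314.9904). Price 291.9060; hedge Δ=-1.0000, bond B=353.5000.
  t=3,j=1: stock 117.3616 → up 165.4799 (V=195.0901), down 86.8476 (V=273.7224). Price 236.1384; hedge Δ=-1.0000, bond B=353.5000.
  t=3,j=2: stock 223.6215 → up 315.3063 (V=45.2637), down 165.4799 (V=195.0901). Price 129.8785; hedge Δ=-1.0000, bond B=353.5000.
  t=3,j=3: stock 426.0896 → up 600.7863 (V=0.0000), down 315.3063 (V=45.2637). Price 25.8309; hedge Δ=-0.1586, bond B=93.3887.
  t=2,j=0: stock 83.2352 → up 117.3616 (V=236.1384), down 61.5940 (V=291.9060). Price 263.3334; hedge Δ=-1.0000, bond B=346.5686.
  t=2,j=1: stock 158.5968 → up 223.6215 (V=129.8785), down 117.3616 (V=236.1384). Price 187.9718; hedge Δ=-1.0000, bond B=346.5686.
  t=2,j=2: stock 302.1912 → up 426.0896 (V=25.8309), down 223.6215 (V=129.8785). Price 84.7019; hedge Δ=-0.5139, bond B=239.9968.
  t=1,j=0: stock 112.4800 → up 158.5968 (V=187.9718), down 83.2352 (V=263.3334). Price 227.2932; hedge Δ=-1.0000, bond B=339.7732.
  t=1,j=1: stock 214.3200 → up 302.1912 (V=84.7019), down 158.5968 (V=187.9718). Price 141.9747; hedge Δ=-0.7192, bond B=296.1090.
  t=0,j=0: stock 152.0000 → up 214.3200 (V=141.9747), down 112.4800 (V=227.2932). Price 187.8801; hedge Δ=-0.8378, bond B=315.2210.
Root portfolio cost Δ·152+B reproduces V0=187.8801.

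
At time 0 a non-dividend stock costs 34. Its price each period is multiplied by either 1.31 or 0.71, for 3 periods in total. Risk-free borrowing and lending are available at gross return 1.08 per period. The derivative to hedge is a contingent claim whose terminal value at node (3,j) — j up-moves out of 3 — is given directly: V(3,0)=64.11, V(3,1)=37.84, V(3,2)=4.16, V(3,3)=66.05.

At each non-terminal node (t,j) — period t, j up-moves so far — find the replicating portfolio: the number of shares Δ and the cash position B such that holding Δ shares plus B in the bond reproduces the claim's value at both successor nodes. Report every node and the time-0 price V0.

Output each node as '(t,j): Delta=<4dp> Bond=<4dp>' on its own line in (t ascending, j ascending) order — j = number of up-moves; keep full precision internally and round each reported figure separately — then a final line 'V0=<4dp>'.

Risk-neutral probability p* = (R−d)/(u−d) = (1.08−0.71)/(1.31−0.71) = 0.6167.
Terminal payoffs: V(3,0)=64.1100, V(3,1)=37.8400, V(3,2)=4.1600, V(3,3)=66.0500
  t=2,j=0: stock 17.1394 → up 22.4526 (V=37.8400), down 12.1690 (V=64.1100). Price 44.3613; hedge Δ=-2.5545, bond B=88.1446.
  t=2,j=1: stock 31.6234 → up 41.4267 (V=4.1600), down 22.4526 (V=37.8400). Price 15.8062; hedge Δ=-1.7751, bond B=71.9395.
  t=2,j=2: stock 58.3474 → up 76.4351 (V=66.0500), down 41.4267 (V=4.1600). Price 39.1903; hedge Δ=1.7679, bond B=-63.9597.
  t=1,j=0: stock 24.1400 → up 31.6234 (V=15.8062), down 17.1394 (V=44.3613). Price 24.7706; hedge Δ=-1.9715, bond B=72.3625.
  t=1,j=1: stock 44.5400 → up 58.3474 (V=39.1903), down 31.6234 (V=15.8062). Price 27.9874; hedge Δ=0.8750, bond B=-10.9861.
  t=0,j=0: stock 34.0000 → up 44.5400 (V=27.9874), down 24.1400 (V=24.7706). Price 24.7725; hedge Δ=0.1577, bond B=19.4113.
Root portfolio cost Δ·34+B reproduces V0=24.7725.

(0,0): Delta=0.1577 Bond=19.4113
(1,0): Delta=-1.9715 Bond=72.3625
(1,1): Delta=0.8750 Bond=-10.9861
(2,0): Delta=-2.5545 Bond=88.1446
(2,1): Delta=-1.7751 Bond=71.9395
(2,2): Delta=1.7679 Bond=-63.9597
V0=24.7725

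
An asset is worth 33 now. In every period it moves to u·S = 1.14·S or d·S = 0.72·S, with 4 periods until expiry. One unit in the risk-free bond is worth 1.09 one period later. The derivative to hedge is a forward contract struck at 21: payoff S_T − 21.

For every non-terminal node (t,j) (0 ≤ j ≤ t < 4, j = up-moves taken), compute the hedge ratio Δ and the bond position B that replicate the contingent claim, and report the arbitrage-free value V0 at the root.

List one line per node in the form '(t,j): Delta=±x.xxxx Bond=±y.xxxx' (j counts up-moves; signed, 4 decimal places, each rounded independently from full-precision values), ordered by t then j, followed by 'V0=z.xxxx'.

(0,0): Delta=1.0000 Bond=-14.8769
(1,0): Delta=1.0000 Bond=-16.2159
(1,1): Delta=1.0000 Bond=-16.2159
(2,0): Delta=1.0000 Bond=-17.6753
(2,1): Delta=1.0000 Bond=-17.6753
(2,2): Delta=1.0000 Bond=-17.6753
(3,0): Delta=1.0000 Bond=-19.2661
(3,1): Delta=1.0000 Bond=-19.2661
(3,2): Delta=1.0000 Bond=-19.2661
(3,3): Delta=1.0000 Bond=-19.2661
V0=18.1231

No-arbitrage ⇒ martingale measure with p* = (R−d)/(u−d) = 0.8810.
At expiry t=4: V(4,0)=-12.1316, V(4,1)=-6.9584, V(4,2)=1.2325, V(4,3)=14.2015, V(4,4)=34.7357
Node (3,0) S=12.3172: V=(p*·-6.9584+(1−p*)·-12.1316)/1.09=-6.9489; Δ=(-6.9584−-12.1316)/(14.0416−8.8684)=1.0000; B=V−Δ·S=-19.2661
Node (3,1) S=19.5022: V=(p*·1.2325+(1−p*)·-6.9584)/1.09=0.2362; Δ=(1.2325−-6.9584)/(22.2325−14.0416)=1.0000; B=V−Δ·S=-19.2661
Node (3,2) S=30.8785: V=(p*·14.2015+(1−p*)·1.2325)/1.09=11.6124; Δ=(14.2015−1.2325)/(35.2015−22.2325)=1.0000; B=V−Δ·S=-19.2661
Node (3,3) S=48.8910: V=(p*·34.7357+(1−p*)·14.2015)/1.09=29.6249; Δ=(34.7357−14.2015)/(55.7357−35.2015)=1.0000; B=V−Δ·S=-19.2661
Node (2,0) S=17.1072: V=(p*·0.2362+(1−p*)·-6.9489)/1.09=-0.5681; Δ=(0.2362−-6.9489)/(19.5022−12.3172)=1.0000; B=V−Δ·S=-17.6753
Node (2,1) S=27.0864: V=(p*·11.6124+(1−p*)·0.2362)/1.09=9.4111; Δ=(11.6124−0.2362)/(30.8785−19.5022)=1.0000; B=V−Δ·S=-17.6753
Node (2,2) S=42.8868: V=(p*·29.6249+(1−p*)·11.6124)/1.09=25.2115; Δ=(29.6249−11.6124)/(48.8910−30.8785)=1.0000; B=V−Δ·S=-17.6753
Node (1,0) S=23.7600: V=(p*·9.4111+(1−p*)·-0.5681)/1.09=7.5441; Δ=(9.4111−-0.5681)/(27.0864−17.1072)=1.0000; B=V−Δ·S=-16.2159
Node (1,1) S=37.6200: V=(p*·25.2115+(1−p*)·9.4111)/1.09=21.4041; Δ=(25.2115−9.4111)/(42.8868−27.0864)=1.0000; B=V−Δ·S=-16.2159
Node (0,0) S=33.0000: V=(p*·21.4041+(1−p*)·7.5441)/1.09=18.1231; Δ=(21.4041−7.5441)/(37.6200−23.7600)=1.0000; B=V−Δ·S=-14.8769
Check: Δ(0,0)·S0 + B(0,0) = 18.1231 = V0.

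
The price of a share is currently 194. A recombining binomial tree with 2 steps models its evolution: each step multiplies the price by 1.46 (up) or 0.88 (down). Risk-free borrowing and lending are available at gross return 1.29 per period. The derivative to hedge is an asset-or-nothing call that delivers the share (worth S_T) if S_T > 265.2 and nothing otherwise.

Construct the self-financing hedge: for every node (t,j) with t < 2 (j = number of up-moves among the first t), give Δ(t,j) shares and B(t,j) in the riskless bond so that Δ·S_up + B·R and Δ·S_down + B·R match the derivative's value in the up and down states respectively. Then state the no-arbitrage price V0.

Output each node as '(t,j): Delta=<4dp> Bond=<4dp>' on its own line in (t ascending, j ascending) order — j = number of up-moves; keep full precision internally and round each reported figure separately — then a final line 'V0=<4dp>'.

Risk-neutral probability p* = (R−d)/(u−d) = (1.29−0.88)/(1.46−0.88) = 0.7069.
Payoff layer (t=2): V(2,0)=0.0000, V(2,1)=0.0000, V(2,2)=413.5304
  t=1,j=0: stock 170.7200 → up 249.2512 (V=0.0000), down 150.2336 (V=0.0000). Price 0.0000; hedge Δ=0.0000, bond B=0.0000.
  t=1,j=1: stock 283.2400 → up 413.5304 (V=413.5304), down 249.2512 (V=0.0000). Price 226.6071; hedge Δ=2.5172, bond B=-486.3763.
  t=0,j=0: stock 194.0000 → up 283.2400 (V=226.6071), down 170.7200 (V=0.0000). Price 124.1766; hedge Δ=2.0139, bond B=-266.5254.
The time-0 hedge costs 124.1766, which is the no-arbitrage price.

(0,0): Delta=2.0139 Bond=-266.5254
(1,0): Delta=0.0000 Bond=0.0000
(1,1): Delta=2.5172 Bond=-486.3763
V0=124.1766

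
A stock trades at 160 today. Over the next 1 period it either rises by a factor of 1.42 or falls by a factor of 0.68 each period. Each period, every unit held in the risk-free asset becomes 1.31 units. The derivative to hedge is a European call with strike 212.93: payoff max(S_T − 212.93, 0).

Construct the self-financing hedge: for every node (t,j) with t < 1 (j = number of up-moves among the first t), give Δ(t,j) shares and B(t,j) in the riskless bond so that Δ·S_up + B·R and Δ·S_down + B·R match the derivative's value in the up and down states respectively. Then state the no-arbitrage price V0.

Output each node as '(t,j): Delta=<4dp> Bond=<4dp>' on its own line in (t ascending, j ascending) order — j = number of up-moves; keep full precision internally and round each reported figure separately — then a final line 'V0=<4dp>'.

(0,0): Delta=0.1205 Bond=-10.0099
V0=9.2739

The replicating-portfolio and risk-neutral prices coincide; use p* = (1.31−0.68)/(1.42−0.68) = 0.8514 for the latter.
Terminal values V(1,·): V(1,0)=0.0000, V(1,1)=14.2700
(0,0): S=160.0000. Δ = (V_up−V_dn)/(S_up−S_dn) = (14.2700−0.0000)/(227.2000−108.8000) = 0.1205. V = [p*·14.2700 + (1−p*)·0.0000]/1.31 = 9.2739. B = V − Δ·S = -10.0099.
Check: Δ(0,0)·S0 + B(0,0) = 9.2739 = V0.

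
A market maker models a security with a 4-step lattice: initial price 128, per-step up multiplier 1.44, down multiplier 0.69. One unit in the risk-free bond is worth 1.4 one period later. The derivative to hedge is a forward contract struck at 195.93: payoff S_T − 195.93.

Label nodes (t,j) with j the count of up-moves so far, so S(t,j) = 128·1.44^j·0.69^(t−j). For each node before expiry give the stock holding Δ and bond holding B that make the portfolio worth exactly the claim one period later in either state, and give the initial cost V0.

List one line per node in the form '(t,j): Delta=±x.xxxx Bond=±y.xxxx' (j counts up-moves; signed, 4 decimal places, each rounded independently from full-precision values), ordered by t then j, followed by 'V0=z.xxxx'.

Under the risk-neutral measure, an up-move has probability p* = (R−d)/(u−d) = 0.9467 and values discount at R = 1.4.
Terminal payoffs: V(4,0)=-166.9161, V(4,1)=-135.3792, V(4,2)=-69.5632, V(4,3)=67.7921, V(4,4)=354.4466
Node (3,0) S=42.0492: V=(p*·-135.3792+(1−p*)·-166.9161)/1.4=-97.9008; Δ=(-135.3792−-166.9161)/(60.5508−29.0139)=1.0000; B=V−Δ·S=-139.9500
Node (3,1) S=87.7548: V=(p*·-69.5632+(1−p*)·-135.3792)/1.4=-52.1952; Δ=(-69.5632−-135.3792)/(126.3668−60.5508)=1.0000; B=V−Δ·S=-139.9500
Node (3,2) S=183.1404: V=(p*·67.7921+(1−p*)·-69.5632)/1.4=43.1904; Δ=(67.7921−-69.5632)/(263.7221−126.3668)=1.0000; B=V−Δ·S=-139.9500
Node (3,3) S=382.2060: V=(p*·354.4466+(1−p*)·67.7921)/1.4=242.2560; Δ=(354.4466−67.7921)/(550.3766−263.7221)=1.0000; B=V−Δ·S=-139.9500
Node (2,0) S=60.9408: V=(p*·-52.1952+(1−p*)·-97.9008)/1.4=-39.0235; Δ=(-52.1952−-97.9008)/(87.7548−42.0492)=1.0000; B=V−Δ·S=-99.9643
Node (2,1) S=127.1808: V=(p*·43.1904+(1−p*)·-52.1952)/1.4=27.2165; Δ=(43.1904−-52.1952)/(183.1404−87.7548)=1.0000; B=V−Δ·S=-99.9643
Node (2,2) S=265.4208: V=(p*·242.2560+(1−p*)·43.1904)/1.4=165.4565; Δ=(242.2560−43.1904)/(382.2060−183.1404)=1.0000; B=V−Δ·S=-99.9643
Node (1,0) S=88.3200: V=(p*·27.2165+(1−p*)·-39.0235)/1.4=16.9169; Δ=(27.2165−-39.0235)/(127.1808−60.9408)=1.0000; B=V−Δ·S=-71.4031
Node (1,1) S=184.3200: V=(p*·165.4565+(1−p*)·27.2165)/1.4=112.9169; Δ=(165.4565−27.2165)/(265.4208−127.1808)=1.0000; B=V−Δ·S=-71.4031
Node (0,0) S=128.0000: V=(p*·112.9169+(1−p*)·16.9169)/1.4=76.9978; Δ=(112.9169−16.9169)/(184.3200−88.3200)=1.0000; B=V−Δ·S=-51.0022
Root portfolio cost Δ·128+B reproduces V0=76.9978.

(0,0): Delta=1.0000 Bond=-51.0022
(1,0): Delta=1.0000 Bond=-71.4031
(1,1): Delta=1.0000 Bond=-71.4031
(2,0): Delta=1.0000 Bond=-99.9643
(2,1): Delta=1.0000 Bond=-99.9643
(2,2): Delta=1.0000 Bond=-99.9643
(3,0): Delta=1.0000 Bond=-139.9500
(3,1): Delta=1.0000 Bond=-139.9500
(3,2): Delta=1.0000 Bond=-139.9500
(3,3): Delta=1.0000 Bond=-139.9500
V0=76.9978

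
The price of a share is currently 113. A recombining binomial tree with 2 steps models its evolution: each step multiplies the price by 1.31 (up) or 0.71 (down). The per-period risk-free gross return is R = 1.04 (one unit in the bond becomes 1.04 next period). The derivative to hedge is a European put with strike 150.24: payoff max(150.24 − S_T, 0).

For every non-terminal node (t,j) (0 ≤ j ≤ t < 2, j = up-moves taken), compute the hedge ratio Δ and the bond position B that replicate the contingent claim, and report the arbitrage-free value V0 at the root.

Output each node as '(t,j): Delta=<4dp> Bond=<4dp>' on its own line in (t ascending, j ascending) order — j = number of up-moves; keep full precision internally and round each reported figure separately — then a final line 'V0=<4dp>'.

Since d<R<u, set p* = (R−d)/(u−d) = 0.5500; price each node as the discounted p*-expectation of its children.
Terminal payoffs: V(2,0)=93.2767, V(2,1)=45.1387, V(2,2)=0.0000
Node (1,0) S=80.2300: V=(p*·45.1387+(1−p*)·93.2767)/1.04=64.2315; Δ=(45.1387−93.2767)/(105.1013−56.9633)=-1.0000; B=V−Δ·S=144.4615
Node (1,1) S=148.0300: V=(p*·0.0000+(1−p*)·45.1387)/1.04=19.5312; Δ=(0.0000−45.1387)/(193.9193−105.1013)=-0.5082; B=V−Δ·S=94.7623
Node (0,0) S=113.0000: V=(p*·19.5312+(1−p*)·64.2315)/1.04=38.1215; Δ=(19.5312−64.2315)/(148.0300−80.2300)=-0.6593; B=V−Δ·S=112.6221
Each (Δ,B) replicates both successor values, so the strategy is self-financing and V0 is arbitrage-free.

(0,0): Delta=-0.6593 Bond=112.6221
(1,0): Delta=-1.0000 Bond=144.4615
(1,1): Delta=-0.5082 Bond=94.7623
V0=38.1215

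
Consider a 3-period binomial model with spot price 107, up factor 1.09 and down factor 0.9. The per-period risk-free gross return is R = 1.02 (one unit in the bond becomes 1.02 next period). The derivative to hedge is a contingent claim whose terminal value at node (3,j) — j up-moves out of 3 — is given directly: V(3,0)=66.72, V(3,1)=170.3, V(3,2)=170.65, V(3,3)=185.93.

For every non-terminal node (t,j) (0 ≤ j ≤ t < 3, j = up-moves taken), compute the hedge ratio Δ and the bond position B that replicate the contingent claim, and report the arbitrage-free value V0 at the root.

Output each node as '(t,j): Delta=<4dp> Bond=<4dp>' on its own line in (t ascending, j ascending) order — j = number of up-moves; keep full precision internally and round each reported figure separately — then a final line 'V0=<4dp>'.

No-arbitrage ⇒ martingale measure with p* = (R−d)/(u−d) = 0.6316.
Terminal values V(3,·): V(3,0)=66.7200, V(3,1)=170.3000, V(3,2)=170.6500, V(3,3)=185.9300
Node (2,0) S=86.6700: V=(p*·170.3000+(1−p*)·66.7200)/1.02=129.5480; Δ=(170.3000−66.7200)/(94.4703−78.0030)=6.2900; B=V−Δ·S=-415.6099
Node (2,1) S=104.9670: V=(p*·170.6500+(1−p*)·170.3000)/1.02=167.1775; Δ=(170.6500−170.3000)/(114.4140−94.4703)=0.0175; B=V−Δ·S=165.3354
Node (2,2) S=127.1267: V=(p*·185.9300+(1−p*)·170.6500)/1.02=176.7652; Δ=(185.9300−170.6500)/(138.5681−114.4140)=0.6326; B=V−Δ·S=96.3442
Node (1,0) S=96.3000: V=(p*·167.1775+(1−p*)·129.5480)/1.02=150.3078; Δ=(167.1775−129.5480)/(104.9670−86.6700)=2.0566; B=V−Δ·S=-47.7422
Node (1,1) S=116.6300: V=(p*·176.7652+(1−p*)·167.1775)/1.02=169.8362; Δ=(176.7652−167.1775)/(127.1267−104.9670)=0.4327; B=V−Δ·S=119.3745
Node (0,0) S=107.0000: V=(p*·169.8362+(1−p*)·150.3078)/1.02=159.4525; Δ=(169.8362−150.3078)/(116.6300−96.3000)=0.9606; B=V−Δ·S=56.6717
Check: Δ(0,0)·S0 + B(0,0) = 159.4525 = V0.

(0,0): Delta=0.9606 Bond=56.6717
(1,0): Delta=2.0566 Bond=-47.7422
(1,1): Delta=0.4327 Bond=119.3745
(2,0): Delta=6.2900 Bond=-415.6099
(2,1): Delta=0.0175 Bond=165.3354
(2,2): Delta=0.6326 Bond=96.3442
V0=159.4525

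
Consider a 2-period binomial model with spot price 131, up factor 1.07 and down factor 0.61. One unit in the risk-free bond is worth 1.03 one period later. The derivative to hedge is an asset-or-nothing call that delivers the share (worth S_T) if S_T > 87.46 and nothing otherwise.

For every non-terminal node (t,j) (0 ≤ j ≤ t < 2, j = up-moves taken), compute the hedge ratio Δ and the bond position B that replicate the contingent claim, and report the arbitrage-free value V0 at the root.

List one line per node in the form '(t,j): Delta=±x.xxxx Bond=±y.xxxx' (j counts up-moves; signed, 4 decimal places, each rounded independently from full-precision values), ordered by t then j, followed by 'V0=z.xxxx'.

Risk-neutral probability p* = (R−d)/(u−d) = (1.03−0.61)/(1.07−0.61) = 0.9130.
Terminal values V(2,·): V(2,0)=0.0000, V(2,1)=0.0000, V(2,2)=149.9819
(1,0): S=79.9100. Δ = (V_up−V_dn)/(S_up−S_dn) = (0.0000−0.0000)/(85.5037−48.7451) = 0.0000. V = [p*·0.0000 + (1−p*)·0.0000]/1.03 = 0.0000. B = V − Δ·S = 0.0000.
(1,1): S=140.1700. Δ = (V_up−V_dn)/(S_up−S_dn) = (149.9819−0.0000)/(149.9819−85.5037) = 2.3261. V = [p*·149.9819 + (1−p*)·0.0000]/1.03 = 132.9515. B = V − Δ·S = -193.0962.
(0,0): S=131.0000. Δ = (V_up−V_dn)/(S_up−S_dn) = (132.9515−0.0000)/(140.1700−79.9100) = 2.2063. V = [p*·132.9515 + (1−p*)·0.0000]/1.03 = 117.8548. B = V − Δ·S = -171.1701.
Check: Δ(0,0)·S0 + B(0,0) = 117.8548 = V0.

(0,0): Delta=2.2063 Bond=-171.1701
(1,0): Delta=0.0000 Bond=0.0000
(1,1): Delta=2.3261 Bond=-193.0962
V0=117.8548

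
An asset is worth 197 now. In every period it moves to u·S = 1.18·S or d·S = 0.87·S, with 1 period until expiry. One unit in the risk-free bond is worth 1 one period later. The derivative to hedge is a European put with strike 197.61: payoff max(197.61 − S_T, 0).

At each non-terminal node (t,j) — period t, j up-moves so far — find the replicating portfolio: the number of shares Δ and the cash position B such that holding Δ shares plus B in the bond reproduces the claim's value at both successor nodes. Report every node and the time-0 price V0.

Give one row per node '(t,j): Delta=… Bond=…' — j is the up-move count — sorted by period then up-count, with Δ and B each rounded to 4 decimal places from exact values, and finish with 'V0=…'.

(0,0): Delta=-0.4293 Bond=99.8052
V0=15.2245

Since d<R<u, set p* = (R−d)/(u−d) = 0.4194; price each node as the discounted p*-expectation of its children.
Terminal values V(1,·): V(1,0)=26.2200, V(1,1)=0.0000
(0,0): S=197.0000. Δ = (V_up−V_dn)/(S_up−S_dn) = (0.0000−26.2200)/(232.4600−171.3900) = -0.4293. V = [p*·0.0000 + (1−p*)·26.2200]/1 = 15.2245. B = V − Δ·S = 99.8052.
Self-financing check: at every node Δ·S+B equals the discounted successor values.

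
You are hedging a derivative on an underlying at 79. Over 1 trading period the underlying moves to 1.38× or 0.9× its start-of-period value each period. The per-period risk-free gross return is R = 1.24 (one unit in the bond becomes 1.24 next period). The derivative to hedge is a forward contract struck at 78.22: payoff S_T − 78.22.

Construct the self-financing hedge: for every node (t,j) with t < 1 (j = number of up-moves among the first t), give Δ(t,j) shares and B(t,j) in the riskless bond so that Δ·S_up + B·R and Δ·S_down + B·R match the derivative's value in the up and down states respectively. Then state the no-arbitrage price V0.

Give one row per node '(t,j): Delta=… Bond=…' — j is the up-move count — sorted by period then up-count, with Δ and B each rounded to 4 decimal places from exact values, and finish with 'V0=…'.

(0,0): Delta=1.0000 Bond=-63.0806
V0=15.9194

Since d<R<u, set p* = (R−d)/(u−d) = 0.7083; price each node as the discounted p*-expectation of its children.
Payoff layer (t=1): V(1,0)=-7.1200, V(1,1)=30.8000
  t=0,j=0: stock 79.0000 → up 109.0200 (V=30.8000), down 71.1000 (V=-7.1200). Price 15.9194; hedge Δ=1.0000, bond B=-63.0806.
The time-0 hedge costs 15.9194, which is the no-arbitrage price.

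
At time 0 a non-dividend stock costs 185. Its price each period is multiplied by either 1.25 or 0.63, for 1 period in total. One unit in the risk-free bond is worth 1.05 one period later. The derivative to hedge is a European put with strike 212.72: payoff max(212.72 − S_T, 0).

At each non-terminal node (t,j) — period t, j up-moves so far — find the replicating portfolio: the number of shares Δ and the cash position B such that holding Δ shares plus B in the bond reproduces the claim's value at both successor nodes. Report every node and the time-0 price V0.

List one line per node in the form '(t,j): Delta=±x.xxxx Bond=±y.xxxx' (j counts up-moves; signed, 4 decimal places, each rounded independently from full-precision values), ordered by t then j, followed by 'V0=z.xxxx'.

Since d<R<u, set p* = (R−d)/(u−d) = 0.6774; price each node as the discounted p*-expectation of its children.
Terminal values V(1,·): V(1,0)=96.1700, V(1,1)=0.0000
  t=0,j=0: stock 185.0000 → up 231.2500 (V=0.0000), down 116.5500 (V=96.1700). Price 29.5453; hedge Δ=-0.8384, bond B=184.6582.
Root portfolio cost Δ·185+B reproduces V0=29.5453.

(0,0): Delta=-0.8384 Bond=184.6582
V0=29.5453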